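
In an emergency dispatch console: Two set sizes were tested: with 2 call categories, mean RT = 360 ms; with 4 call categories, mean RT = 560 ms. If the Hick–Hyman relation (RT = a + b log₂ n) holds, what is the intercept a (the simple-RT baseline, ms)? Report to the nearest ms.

160 ms

The slope on a log₂ axis is (560 − 360) / (2 − 1) = 200 ms/bit.
Intercept: a = 360 − 200·log₂(2) = 160.000 ms.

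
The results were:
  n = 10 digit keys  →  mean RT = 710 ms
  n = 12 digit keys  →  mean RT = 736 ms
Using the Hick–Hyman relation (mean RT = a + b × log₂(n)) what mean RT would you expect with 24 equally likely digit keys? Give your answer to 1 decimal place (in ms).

Fit slope and intercept:
  b = (736 − 710) / (log₂ 12 − log₂ 10) = 26 / (3.5850 − 3.3219) = 98.846 ms/bit
  a = 710 − 98.846 × 3.3219 = 381.639 ms
Then RT(24) = 381.639 + 98.846 × log₂ 24 = 381.639 + 98.846 × 4.5850 ≈ 834.846 ms.

834.8 ms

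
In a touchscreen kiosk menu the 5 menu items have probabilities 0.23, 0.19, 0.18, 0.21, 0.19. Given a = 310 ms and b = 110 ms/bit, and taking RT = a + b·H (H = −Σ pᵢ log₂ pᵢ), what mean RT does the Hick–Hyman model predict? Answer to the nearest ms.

565 ms

Entropy contributions −pᵢ log₂ pᵢ: 0.4877, 0.4552, 0.4453, 0.4728, 0.4552; sum H = 2.3163 bits.
RT = a + bH = 310 + 110·2.3163 = 564.79 ms.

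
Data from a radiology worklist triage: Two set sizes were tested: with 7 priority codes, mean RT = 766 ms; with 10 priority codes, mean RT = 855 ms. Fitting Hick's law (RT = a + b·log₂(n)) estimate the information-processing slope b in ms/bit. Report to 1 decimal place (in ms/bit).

The slope on a log₂ axis is (855 − 766) / (3.3219 − 2.8074) = 172.959 ms/bit.

173.0 ms/bit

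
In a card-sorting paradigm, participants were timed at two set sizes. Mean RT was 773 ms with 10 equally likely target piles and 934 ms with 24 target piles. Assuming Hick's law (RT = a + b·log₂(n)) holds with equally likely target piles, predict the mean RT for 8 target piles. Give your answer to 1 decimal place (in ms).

732.0 ms

With log₂ n on the abscissa the relation is linear; from the two conditions:
  b = (934 − 773) / (log₂ 24 − log₂ 10) = 161 / (4.5850 − 3.3219) = 127.471 ms/bit
  a = 773 − 127.471 × 3.3219 = 349.551 ms
Then RT(8) = 349.551 + 127.471 × log₂ 8 = 349.551 + 127.471 × 3 ≈ 731.964 ms.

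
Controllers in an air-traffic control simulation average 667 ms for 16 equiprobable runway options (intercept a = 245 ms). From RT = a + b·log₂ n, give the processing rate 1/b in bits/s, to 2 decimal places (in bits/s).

9.48 bits/s

b = (667 − 245)/log₂ 16 = 422/4 = 105.500 ms per bit = 0.10550 s/bit; the reciprocal is 9.479 bits/s.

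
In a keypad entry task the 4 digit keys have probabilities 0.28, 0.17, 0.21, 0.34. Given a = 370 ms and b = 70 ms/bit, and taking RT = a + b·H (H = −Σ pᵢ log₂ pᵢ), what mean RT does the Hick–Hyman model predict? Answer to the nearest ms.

H = 0.28·log₂(1/0.28) + 0.17·log₂(1/0.17) + 0.21·log₂(1/0.21) + 0.34·log₂(1/0.34) = 1.9508 bits.
RT = 370 + 70 × 1.9508 = 506.56 ms.

507 ms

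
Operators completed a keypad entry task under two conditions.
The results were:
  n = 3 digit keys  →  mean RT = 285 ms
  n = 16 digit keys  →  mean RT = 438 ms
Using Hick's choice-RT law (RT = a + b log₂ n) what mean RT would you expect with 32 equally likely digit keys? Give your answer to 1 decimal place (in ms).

Fit slope and intercept:
  b = (438 − 285) / (log₂ 16 − log₂ 3) = 153 / (4 − 1.5850) = 63.353 ms/bit
  a = 285 − 63.353 × 1.5850 = 184.588 ms
Then RT(32) = 184.588 + 63.353 × log₂ 32 = 184.588 + 63.353 × 5 ≈ 501.353 ms.

501.4 ms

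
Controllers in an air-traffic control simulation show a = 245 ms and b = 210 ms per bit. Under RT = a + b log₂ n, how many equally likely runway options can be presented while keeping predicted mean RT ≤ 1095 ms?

16

Information budget: (1095 − 245)/210 = 4.0476 bits, so n ≤ 2^4.0476 = 16.537 → at most 16.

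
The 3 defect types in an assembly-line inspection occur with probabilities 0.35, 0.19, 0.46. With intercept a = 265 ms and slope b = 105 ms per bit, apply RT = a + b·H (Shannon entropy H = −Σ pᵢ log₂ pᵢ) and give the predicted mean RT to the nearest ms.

423 ms

Entropy contributions −pᵢ log₂ pᵢ: 0.5301, 0.4552, 0.5153; sum H = 1.5007 bits.
RT = a + bH = 265 + 105·1.5007 = 422.57 ms.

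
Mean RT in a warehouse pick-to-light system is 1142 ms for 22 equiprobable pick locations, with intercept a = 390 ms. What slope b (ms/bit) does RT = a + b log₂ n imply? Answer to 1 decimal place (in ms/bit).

168.6 ms/bit

log₂(22) = 4.4594 bits.
b = (RT − a)/log₂ n = (1142 − 390) / 4.4594 = 168.631 ms/bit.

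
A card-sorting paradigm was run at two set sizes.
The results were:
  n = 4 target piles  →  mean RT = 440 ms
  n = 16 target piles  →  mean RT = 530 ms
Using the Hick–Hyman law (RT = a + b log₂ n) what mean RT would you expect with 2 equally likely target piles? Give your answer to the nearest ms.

RT is linear in log₂ n, so two points fix the line:
  b = (530 − 440) / (log₂ 16 − log₂ 4) = 90 / (4 − 2) = 45 ms/bit
  a = 440 − 45 × 2 = 350 ms
Then RT(2) = 350 + 45 × log₂ 2 = 350 + 45 × 1 ≈ 395.000 ms.

395 ms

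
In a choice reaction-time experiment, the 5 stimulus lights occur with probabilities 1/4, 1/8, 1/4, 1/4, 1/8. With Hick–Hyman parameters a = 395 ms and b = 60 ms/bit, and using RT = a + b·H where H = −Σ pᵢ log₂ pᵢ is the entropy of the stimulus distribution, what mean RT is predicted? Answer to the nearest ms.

530 ms

Each term −pᵢ log₂ pᵢ: 0.25·2 + 0.125·3 + 0.25·2 + 0.25·2 + 0.125·3; summed, H = 2.250 bits.
Mean RT = a + bH = 395 + 60·2.250 = 530.00 ms.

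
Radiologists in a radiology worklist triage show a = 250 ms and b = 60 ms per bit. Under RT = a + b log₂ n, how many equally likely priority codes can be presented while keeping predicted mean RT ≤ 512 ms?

Set 250 + 60·log₂ n ≤ 512 → log₂ n ≤ (512 − 250)/60 = 4.3667.
So n ≤ 2^4.3667 = 20.630; the largest integer n is 20.

20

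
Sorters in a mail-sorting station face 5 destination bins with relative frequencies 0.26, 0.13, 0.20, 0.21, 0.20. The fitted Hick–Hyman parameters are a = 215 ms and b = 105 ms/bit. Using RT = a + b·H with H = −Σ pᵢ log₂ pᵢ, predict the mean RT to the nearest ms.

455 ms

Entropy contributions −pᵢ log₂ pᵢ: 0.5053, 0.3826, 0.4644, 0.4728, 0.4644; sum H = 2.2895 bits.
RT = a + bH = 215 + 105·2.2895 = 455.40 ms.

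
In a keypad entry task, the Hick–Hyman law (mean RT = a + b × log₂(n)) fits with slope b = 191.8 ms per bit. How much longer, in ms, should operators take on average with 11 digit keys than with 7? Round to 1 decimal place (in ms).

Only the slope matters, since a is common to both: ΔRT = b·log₂(n₂/n₁).
log₂(11) − log₂(7) = 3.4594 − 2.8074 = 0.6521.
ΔRT = 191.8 × 0.6521 = 125.068 ms.

125.1 ms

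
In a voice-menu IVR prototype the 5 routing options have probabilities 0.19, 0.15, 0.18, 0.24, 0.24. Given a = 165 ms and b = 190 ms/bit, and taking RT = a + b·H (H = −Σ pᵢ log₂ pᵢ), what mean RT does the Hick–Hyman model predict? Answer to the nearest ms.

602 ms

H = 0.19·log₂(1/0.19) + 0.15·log₂(1/0.15) + 0.18·log₂(1/0.18) + 0.24·log₂(1/0.24) + 0.24·log₂(1/0.24) = 2.2993 bits.
RT = 165 + 190 × 2.2993 = 601.88 ms.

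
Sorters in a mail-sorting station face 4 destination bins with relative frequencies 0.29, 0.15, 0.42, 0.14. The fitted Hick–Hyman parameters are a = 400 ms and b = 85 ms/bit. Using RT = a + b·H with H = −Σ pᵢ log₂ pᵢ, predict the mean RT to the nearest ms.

557 ms

Entropy contributions −pᵢ log₂ pᵢ: 0.5179, 0.4105, 0.5256, 0.3971; sum H = 1.8512 bits.
RT = a + bH = 400 + 85·1.8512 = 557.35 ms.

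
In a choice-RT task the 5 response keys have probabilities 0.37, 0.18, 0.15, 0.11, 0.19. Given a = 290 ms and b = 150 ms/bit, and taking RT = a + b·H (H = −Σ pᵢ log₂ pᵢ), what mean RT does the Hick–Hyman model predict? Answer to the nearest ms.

Entropy contributions −pᵢ log₂ pᵢ: 0.5307, 0.4453, 0.4105, 0.3503, 0.4552; sum H = 2.1921 bits.
RT = a + bH = 290 + 150·2.1921 = 618.81 ms.

619 ms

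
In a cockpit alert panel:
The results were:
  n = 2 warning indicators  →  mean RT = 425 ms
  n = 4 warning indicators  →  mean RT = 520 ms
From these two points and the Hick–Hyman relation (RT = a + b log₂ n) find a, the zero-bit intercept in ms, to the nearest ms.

330 ms

Slope: b = (520 − 425) / (log₂ 4 − log₂ 2) = 95/1.0000 = 95 ms/bit.
a = RT₁ − b·log₂ n₁ = 425 − 95 × 1 = 330.000 ms.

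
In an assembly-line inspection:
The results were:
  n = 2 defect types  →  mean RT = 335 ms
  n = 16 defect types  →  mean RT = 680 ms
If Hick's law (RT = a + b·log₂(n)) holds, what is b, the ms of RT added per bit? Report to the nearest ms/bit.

115 ms/bit

The slope on a log₂ axis is (680 − 335) / (4 − 1) = 115 ms/bit.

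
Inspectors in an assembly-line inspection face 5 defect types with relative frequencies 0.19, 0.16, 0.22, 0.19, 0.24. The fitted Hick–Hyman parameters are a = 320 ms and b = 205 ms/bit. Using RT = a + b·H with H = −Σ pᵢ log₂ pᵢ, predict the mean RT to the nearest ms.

793 ms

Entropy contributions −pᵢ log₂ pᵢ: 0.4552, 0.4230, 0.4806, 0.4552, 0.4941; sum H = 2.3082 bits.
RT = a + bH = 320 + 205·2.3082 = 793.18 ms.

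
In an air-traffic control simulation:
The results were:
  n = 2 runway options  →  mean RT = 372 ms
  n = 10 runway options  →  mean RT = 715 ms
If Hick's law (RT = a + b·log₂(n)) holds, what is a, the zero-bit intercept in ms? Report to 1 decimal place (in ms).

Slope: b = (715 − 372) / (log₂ 10 − log₂ 2) = 343/2.3219 = 147.722 ms/bit.
a = RT₁ − b·log₂ n₁ = 372 − 147.722 × 1 = 224.278 ms.

224.3 ms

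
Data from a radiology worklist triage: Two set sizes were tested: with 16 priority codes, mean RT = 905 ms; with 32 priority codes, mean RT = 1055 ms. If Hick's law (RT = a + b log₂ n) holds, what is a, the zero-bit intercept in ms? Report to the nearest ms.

b = (RT₂ − RT₁)/(log₂ n₂ − log₂ n₁) = (1055 − 905)/(5 − 4) = 150 ms/bit.
a = RT₁ − b·log₂ n₁ = 905 − 150 × 4 = 305.000 ms.

305 ms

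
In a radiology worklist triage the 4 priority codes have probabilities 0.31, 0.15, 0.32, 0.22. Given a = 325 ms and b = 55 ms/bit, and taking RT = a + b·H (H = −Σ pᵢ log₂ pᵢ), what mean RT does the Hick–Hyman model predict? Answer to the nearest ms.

H = 0.31·log₂(1/0.31) + 0.15·log₂(1/0.15) + 0.32·log₂(1/0.32) + 0.22·log₂(1/0.22) = 1.9409 bits.
RT = 325 + 55 × 1.9409 = 431.75 ms.

432 ms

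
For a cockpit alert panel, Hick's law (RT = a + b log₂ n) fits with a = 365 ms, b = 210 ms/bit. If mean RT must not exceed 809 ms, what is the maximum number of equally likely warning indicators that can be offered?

Set 365 + 210·log₂ n ≤ 809 → log₂ n ≤ (809 − 365)/210 = 2.1143.
So n ≤ 2^2.1143 = 4.330; the largest integer n is 4.

4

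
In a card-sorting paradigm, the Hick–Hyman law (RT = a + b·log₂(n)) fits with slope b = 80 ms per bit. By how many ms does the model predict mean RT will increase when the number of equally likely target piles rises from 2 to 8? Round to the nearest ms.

160 ms

ΔRT = (a + b log₂ n₂) − (a + b log₂ n₁) = b·(log₂ n₂ − log₂ n₁).
log₂(8) − log₂(2) = log₂(8/2) = log₂(4) = 2.
ΔRT = 80 × 2.0000 = 160.000 ms.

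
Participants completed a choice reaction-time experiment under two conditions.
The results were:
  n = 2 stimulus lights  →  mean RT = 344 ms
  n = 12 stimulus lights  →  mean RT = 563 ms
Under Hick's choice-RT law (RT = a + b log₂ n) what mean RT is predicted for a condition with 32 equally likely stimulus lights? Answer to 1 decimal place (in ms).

Fit slope and intercept:
  b = (563 − 344) / (log₂ 12 − log₂ 2) = 219 / (3.5850 − 1) = 84.721 ms/bit
  a = 344 − 84.721 × 1 = 259.279 ms
Then RT(32) = 259.279 + 84.721 × log₂ 32 = 259.279 + 84.721 × 5 ≈ 682.883 ms.

682.9 ms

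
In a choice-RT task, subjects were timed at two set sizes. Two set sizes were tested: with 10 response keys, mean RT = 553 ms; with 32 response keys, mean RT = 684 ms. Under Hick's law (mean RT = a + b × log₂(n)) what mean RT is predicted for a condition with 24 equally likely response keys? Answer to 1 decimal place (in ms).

651.6 ms

Solve the two-equation system in a and b:
  b = (684 − 553) / (log₂ 32 − log₂ 10) = 131 / (5 − 3.3219) = 78.066 ms/bit
  a = 553 − 78.066 × 3.3219 = 293.671 ms
Then RT(24) = 293.671 + 78.066 × log₂ 24 = 293.671 + 78.066 × 4.5850 ≈ 651.600 ms.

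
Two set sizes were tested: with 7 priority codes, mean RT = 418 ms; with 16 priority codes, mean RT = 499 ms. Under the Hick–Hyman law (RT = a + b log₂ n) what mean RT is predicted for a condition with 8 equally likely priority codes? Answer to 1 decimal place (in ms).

With log₂ n on the abscissa the relation is linear; from the two conditions:
  b = (499 − 418) / (log₂ 16 − log₂ 7) = 81 / (4 − 2.8074) = 67.916 ms/bit
  a = 418 − 67.916 × 2.8074 = 227.335 ms
Then RT(8) = 227.335 + 67.916 × log₂ 8 = 227.335 + 67.916 × 3 ≈ 431.084 ms.

431.1 ms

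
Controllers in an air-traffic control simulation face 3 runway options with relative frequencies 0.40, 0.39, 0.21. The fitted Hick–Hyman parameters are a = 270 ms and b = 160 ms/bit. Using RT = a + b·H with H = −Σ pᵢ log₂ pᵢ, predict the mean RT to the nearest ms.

515 ms

Entropy contributions −pᵢ log₂ pᵢ: 0.5288, 0.5298, 0.4728; sum H = 1.5314 bits.
RT = a + bH = 270 + 160·1.5314 = 515.02 ms.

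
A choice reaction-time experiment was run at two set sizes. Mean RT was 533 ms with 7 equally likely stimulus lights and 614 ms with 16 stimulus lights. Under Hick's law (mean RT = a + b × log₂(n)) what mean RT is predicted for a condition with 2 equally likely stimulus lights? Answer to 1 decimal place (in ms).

410.3 ms

Solve the two-equation system in a and b:
  b = (614 − 533) / (log₂ 16 − log₂ 7) = 81 / (4 − 2.8074) = 67.916 ms/bit
  a = 533 − 67.916 × 2.8074 = 342.335 ms
Then RT(2) = 342.335 + 67.916 × log₂ 2 = 342.335 + 67.916 × 1 ≈ 410.251 ms.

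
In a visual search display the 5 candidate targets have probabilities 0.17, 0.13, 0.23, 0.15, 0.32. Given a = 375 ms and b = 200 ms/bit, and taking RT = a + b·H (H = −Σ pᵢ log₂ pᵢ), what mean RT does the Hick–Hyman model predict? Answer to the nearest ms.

Entropy contributions −pᵢ log₂ pᵢ: 0.4346, 0.3826, 0.4877, 0.4105, 0.5260; sum H = 2.2415 bits.
RT = a + bH = 375 + 200·2.2415 = 823.30 ms.

823 ms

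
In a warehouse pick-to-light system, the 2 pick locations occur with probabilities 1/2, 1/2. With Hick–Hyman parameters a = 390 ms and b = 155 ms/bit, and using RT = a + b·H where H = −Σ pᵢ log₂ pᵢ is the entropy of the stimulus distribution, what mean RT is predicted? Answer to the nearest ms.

Each term −pᵢ log₂ pᵢ: 0.5·1 + 0.5·1; summed, H = 1.000 bits.
Mean RT = a + bH = 390 + 155·1.000 = 545.00 ms.

545 ms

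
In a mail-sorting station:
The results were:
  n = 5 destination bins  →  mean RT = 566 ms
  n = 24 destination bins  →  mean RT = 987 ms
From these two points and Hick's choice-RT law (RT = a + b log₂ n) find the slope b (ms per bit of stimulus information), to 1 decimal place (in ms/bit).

186.0 ms/bit

Slope: b = (987 − 566) / (log₂ 24 − log₂ 5) = 421/2.2630 = 186.033 ms/bit.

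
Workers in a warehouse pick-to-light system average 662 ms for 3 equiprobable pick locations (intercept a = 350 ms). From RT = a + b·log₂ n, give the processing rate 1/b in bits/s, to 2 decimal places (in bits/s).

5.08 bits/s

b = (662 − 350)/log₂ 3 = 312/1.5850 = 196.850 ms per bit = 0.19685 s/bit; the reciprocal is 5.080 bits/s.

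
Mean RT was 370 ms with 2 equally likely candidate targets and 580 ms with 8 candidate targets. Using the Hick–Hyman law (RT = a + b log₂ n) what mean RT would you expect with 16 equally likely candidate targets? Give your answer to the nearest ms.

RT is linear in log₂ n, so two points fix the line:
  b = (580 − 370) / (log₂ 8 − log₂ 2) = 210 / (3 − 1) = 105 ms/bit
  a = 370 − 105 × 1 = 265 ms
Then RT(16) = 265 + 105 × log₂ 16 = 265 + 105 × 4 ≈ 685.000 ms.

685 ms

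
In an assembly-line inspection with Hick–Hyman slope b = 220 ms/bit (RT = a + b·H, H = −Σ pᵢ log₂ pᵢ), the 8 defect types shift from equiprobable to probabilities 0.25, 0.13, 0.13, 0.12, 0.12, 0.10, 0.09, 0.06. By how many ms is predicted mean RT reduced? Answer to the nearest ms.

25 ms

The RT saving is b·ΔH. Equiprobable H₀ = log₂(8) = 3.0000 bits; with the given probabilities H = 2.8878 bits.
b·(H₀ − H) = 220 × (3.0000 − 2.8878) = 24.68 ms.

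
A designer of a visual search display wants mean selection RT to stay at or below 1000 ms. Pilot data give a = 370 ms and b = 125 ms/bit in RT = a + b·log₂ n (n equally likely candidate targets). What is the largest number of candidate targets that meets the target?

Information budget: (1000 − 370)/125 = 5.0400 bits, so n ≤ 2^5.0400 = 32.900 → at most 32.

32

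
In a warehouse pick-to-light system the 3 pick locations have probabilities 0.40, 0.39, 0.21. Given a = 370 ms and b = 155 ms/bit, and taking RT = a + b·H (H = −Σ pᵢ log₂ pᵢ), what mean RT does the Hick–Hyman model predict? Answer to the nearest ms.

H = 0.40·log₂(1/0.40) + 0.39·log₂(1/0.39) + 0.21·log₂(1/0.21) = 1.5314 bits.
RT = 370 + 155 × 1.5314 = 607.37 ms.

607 ms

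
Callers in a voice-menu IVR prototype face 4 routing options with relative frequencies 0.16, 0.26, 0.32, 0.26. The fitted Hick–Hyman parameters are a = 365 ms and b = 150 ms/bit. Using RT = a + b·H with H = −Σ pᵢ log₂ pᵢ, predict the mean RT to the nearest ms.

Entropy contributions −pᵢ log₂ pᵢ: 0.4230, 0.5053, 0.5260, 0.5053; sum H = 1.9596 bits.
RT = a + bH = 365 + 150·1.9596 = 658.94 ms.

659 ms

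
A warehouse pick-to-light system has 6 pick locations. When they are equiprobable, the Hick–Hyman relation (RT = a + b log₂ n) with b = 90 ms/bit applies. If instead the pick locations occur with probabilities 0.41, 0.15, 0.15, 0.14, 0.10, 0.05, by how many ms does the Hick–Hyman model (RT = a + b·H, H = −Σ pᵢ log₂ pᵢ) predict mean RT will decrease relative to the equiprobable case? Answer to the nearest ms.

26 ms

Equiprobable entropy H₀ = log₂ 6 = 2.5850 bits.
Skewed entropy H = −Σ pᵢ log₂ pᵢ = 2.2939 bits.
ΔRT = b·(H₀ − H) = 90 × 0.2911 = 26.20 ms.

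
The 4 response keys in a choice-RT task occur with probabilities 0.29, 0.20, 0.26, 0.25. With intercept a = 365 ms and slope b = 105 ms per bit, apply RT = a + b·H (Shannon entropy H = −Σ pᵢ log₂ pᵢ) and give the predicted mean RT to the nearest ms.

574 ms

H = 0.29·log₂(1/0.29) + 0.20·log₂(1/0.20) + 0.26·log₂(1/0.26) + 0.25·log₂(1/0.25) = 1.9876 bits.
RT = 365 + 105 × 1.9876 = 573.70 ms.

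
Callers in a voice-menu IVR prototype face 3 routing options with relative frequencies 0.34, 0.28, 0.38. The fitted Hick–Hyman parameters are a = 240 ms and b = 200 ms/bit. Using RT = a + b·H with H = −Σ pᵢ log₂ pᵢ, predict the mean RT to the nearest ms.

H = 0.34·log₂(1/0.34) + 0.28·log₂(1/0.28) + 0.38·log₂(1/0.38) = 1.5738 bits.
RT = 240 + 200 × 1.5738 = 554.77 ms.

555 ms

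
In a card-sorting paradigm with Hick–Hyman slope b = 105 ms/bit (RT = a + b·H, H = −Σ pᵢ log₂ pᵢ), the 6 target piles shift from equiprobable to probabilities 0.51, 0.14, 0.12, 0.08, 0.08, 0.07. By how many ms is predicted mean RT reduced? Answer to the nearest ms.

50 ms

Equiprobable entropy H₀ = log₂ 6 = 2.5850 bits.
Skewed entropy H = −Σ pᵢ log₂ pᵢ = 2.1112 bits.
ΔRT = b·(H₀ − H) = 105 × 0.4738 = 49.75 ms.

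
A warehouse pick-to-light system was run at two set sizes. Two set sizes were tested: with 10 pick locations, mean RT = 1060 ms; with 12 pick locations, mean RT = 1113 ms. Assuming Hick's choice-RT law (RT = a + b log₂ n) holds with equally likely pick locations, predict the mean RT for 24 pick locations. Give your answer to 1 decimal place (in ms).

Solve the two-equation system in a and b:
  b = (1113 − 1060) / (log₂ 12 − log₂ 10) = 53 / (3.5850 − 3.3219) = 201.495 ms/bit
  a = 1060 − 201.495 × 3.3219 = 390.650 ms
Then RT(24) = 390.650 + 201.495 × log₂ 24 = 390.650 + 201.495 × 4.5850 ≈ 1314.495 ms.

1314.5 ms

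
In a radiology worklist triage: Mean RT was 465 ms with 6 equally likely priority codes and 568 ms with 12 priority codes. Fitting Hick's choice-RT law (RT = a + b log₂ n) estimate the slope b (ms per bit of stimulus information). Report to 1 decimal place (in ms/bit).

103.0 ms/bit

b = (RT₂ − RT₁)/(log₂ n₂ − log₂ n₁) = (568 − 465)/(3.5850 − 2.5850) = 103.000 ms/bit.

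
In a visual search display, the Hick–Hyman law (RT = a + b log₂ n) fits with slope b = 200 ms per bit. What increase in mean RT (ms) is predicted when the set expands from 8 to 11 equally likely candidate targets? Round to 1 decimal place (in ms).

ΔRT = (a + b log₂ n₂) − (a + b log₂ n₁) = b·(log₂ n₂ − log₂ n₁).
log₂(11) − log₂(8) = 3.4594 − 3 = 0.4594.
ΔRT = 200 × 0.4594 = 91.886 ms.

91.9 ms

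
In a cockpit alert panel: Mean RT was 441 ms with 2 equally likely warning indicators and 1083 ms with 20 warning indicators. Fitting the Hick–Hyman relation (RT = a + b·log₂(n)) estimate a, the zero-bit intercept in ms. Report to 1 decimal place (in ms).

247.7 ms

The slope on a log₂ axis is (1083 − 441) / (4.3219 − 1) = 193.261 ms/bit.
a = RT₁ − b·log₂ n₁ = 441 − 193.261 × 1 = 247.739 ms.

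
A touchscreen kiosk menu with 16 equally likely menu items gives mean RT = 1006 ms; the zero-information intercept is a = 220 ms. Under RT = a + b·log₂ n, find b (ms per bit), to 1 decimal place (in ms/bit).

196.5 ms/bit

log₂(16) = 4 bits.
b = (RT − a)/log₂ n = (1006 − 220) / 4 = 196.500 ms/bit.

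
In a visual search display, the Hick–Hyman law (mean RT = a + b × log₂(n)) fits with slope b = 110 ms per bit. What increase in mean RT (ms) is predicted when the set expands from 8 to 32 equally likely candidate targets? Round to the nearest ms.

220 ms

Only the slope matters, since a is common to both: ΔRT = b·log₂(n₂/n₁).
log₂(32) − log₂(8) = log₂(32/8) = log₂(4) = 2.
ΔRT = 110 × 2.0000 = 220.000 ms.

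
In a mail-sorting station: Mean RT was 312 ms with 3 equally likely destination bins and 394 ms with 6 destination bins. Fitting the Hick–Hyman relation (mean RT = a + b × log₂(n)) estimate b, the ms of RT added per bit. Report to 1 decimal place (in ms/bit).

b = (RT₂ − RT₁)/(log₂ n₂ − log₂ n₁) = (394 − 312)/(2.5850 − 1.5850) = 82.000 ms/bit.

82.0 ms/bit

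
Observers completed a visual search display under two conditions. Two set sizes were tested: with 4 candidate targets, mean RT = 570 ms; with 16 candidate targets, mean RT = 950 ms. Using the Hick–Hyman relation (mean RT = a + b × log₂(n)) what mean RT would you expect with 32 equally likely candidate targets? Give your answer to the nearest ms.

1140 ms

With log₂ n on the abscissa the relation is linear; from the two conditions:
  b = (950 − 570) / (log₂ 16 − log₂ 4) = 380 / (4 − 2) = 190 ms/bit
  a = 570 − 190 × 2 = 190 ms
Then RT(32) = 190 + 190 × log₂ 32 = 190 + 190 × 5 ≈ 1140.000 ms.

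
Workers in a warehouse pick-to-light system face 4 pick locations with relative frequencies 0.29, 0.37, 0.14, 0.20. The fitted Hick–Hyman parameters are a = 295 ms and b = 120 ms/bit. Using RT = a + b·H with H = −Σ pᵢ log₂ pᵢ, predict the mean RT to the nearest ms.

524 ms

Entropy contributions −pᵢ log₂ pᵢ: 0.5179, 0.5307, 0.3971, 0.4644; sum H = 1.9101 bits.
RT = a + bH = 295 + 120·1.9101 = 524.22 ms.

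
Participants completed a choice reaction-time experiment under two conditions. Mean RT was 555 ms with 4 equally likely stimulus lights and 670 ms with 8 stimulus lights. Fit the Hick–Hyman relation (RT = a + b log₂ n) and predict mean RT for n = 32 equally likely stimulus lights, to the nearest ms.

900 ms

Fit slope and intercept:
  b = (670 − 555) / (log₂ 8 − log₂ 4) = 115 / (3 − 2) = 115 ms/bit
  a = 555 − 115 × 2 = 325 ms
Then RT(32) = 325 + 115 × log₂ 32 = 325 + 115 × 5 ≈ 900.000 ms.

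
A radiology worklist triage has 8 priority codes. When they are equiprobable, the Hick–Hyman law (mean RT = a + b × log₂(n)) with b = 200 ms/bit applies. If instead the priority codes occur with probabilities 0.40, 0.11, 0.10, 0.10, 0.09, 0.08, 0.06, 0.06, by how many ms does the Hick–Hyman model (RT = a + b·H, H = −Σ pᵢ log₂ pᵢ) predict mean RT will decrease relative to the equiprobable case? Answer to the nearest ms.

73 ms

The RT saving is b·ΔH. Equiprobable H₀ = log₂(8) = 3.0000 bits; with the given probabilities H = 2.6347 bits.
b·(H₀ − H) = 200 × (3.0000 − 2.6347) = 73.07 ms.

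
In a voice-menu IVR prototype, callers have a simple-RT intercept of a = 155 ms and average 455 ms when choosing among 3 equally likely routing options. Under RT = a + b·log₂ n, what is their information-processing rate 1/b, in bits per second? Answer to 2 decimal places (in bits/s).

Choice component = 455 − 155 = 300 ms over log₂(3) = 1.5850 bits.
b = 300 / 1.5850 = 189.279 ms/bit, so 1/b = 5.283 bits/s.

5.28 bits/s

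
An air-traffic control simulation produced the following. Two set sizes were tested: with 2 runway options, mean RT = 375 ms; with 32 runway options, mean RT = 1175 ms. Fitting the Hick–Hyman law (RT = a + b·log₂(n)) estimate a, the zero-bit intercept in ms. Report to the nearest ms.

175 ms

Slope: b = (1175 − 375) / (log₂ 32 − log₂ 2) = 800/4.0000 = 200 ms/bit.
Intercept: a = 375 − 200·log₂(2) = 175.000 ms.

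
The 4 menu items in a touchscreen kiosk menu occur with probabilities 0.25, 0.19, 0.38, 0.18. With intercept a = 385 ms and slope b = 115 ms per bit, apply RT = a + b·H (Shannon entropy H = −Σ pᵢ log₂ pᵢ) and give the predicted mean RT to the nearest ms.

Entropy contributions −pᵢ log₂ pᵢ: 0.5000, 0.4552, 0.5305, 0.4453; sum H = 1.9310 bits.
RT = a + bH = 385 + 115·1.9310 = 607.06 ms.

607 ms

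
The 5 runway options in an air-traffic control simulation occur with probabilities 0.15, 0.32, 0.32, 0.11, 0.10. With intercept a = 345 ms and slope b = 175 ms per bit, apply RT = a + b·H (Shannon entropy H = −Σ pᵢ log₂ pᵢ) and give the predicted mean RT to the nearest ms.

H = 0.15·log₂(1/0.15) + 0.32·log₂(1/0.32) + 0.32·log₂(1/0.32) + 0.11·log₂(1/0.11) + 0.10·log₂(1/0.10) = 2.1451 bits.
RT = 345 + 175 × 2.1451 = 720.39 ms.

720 ms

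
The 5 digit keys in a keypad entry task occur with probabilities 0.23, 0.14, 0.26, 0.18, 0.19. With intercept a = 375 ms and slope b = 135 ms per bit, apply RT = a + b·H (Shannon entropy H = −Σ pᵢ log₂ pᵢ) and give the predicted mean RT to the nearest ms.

H = 0.23·log₂(1/0.23) + 0.14·log₂(1/0.14) + 0.26·log₂(1/0.26) + 0.18·log₂(1/0.18) + 0.19·log₂(1/0.19) = 2.2906 bits.
RT = 375 + 135 × 2.2906 = 684.23 ms.

684 ms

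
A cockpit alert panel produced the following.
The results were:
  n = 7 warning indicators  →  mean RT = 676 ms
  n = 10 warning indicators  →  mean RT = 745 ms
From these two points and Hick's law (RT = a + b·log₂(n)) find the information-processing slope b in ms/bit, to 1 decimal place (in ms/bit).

134.1 ms/bit

b = (RT₂ − RT₁)/(log₂ n₂ − log₂ n₁) = (745 − 676)/(3.3219 − 2.8074) = 134.092 ms/bit.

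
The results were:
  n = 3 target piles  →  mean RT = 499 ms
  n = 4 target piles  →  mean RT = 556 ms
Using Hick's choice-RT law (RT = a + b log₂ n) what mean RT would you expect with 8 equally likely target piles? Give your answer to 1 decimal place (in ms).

693.3 ms

Solve the two-equation system in a and b:
  b = (556 − 499) / (log₂ 4 − log₂ 3) = 57 / (2 − 1.5850) = 137.337 ms/bit
  a = 499 − 137.337 × 1.5850 = 281.326 ms
Then RT(8) = 281.326 + 137.337 × log₂ 8 = 281.326 + 137.337 × 3 ≈ 693.337 ms.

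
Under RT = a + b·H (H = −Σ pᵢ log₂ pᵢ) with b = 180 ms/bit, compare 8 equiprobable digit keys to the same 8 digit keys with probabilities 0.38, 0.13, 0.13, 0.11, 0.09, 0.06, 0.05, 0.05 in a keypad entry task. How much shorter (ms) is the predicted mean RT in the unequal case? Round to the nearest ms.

66 ms

Equiprobable entropy H₀ = log₂ 8 = 3.0000 bits.
Skewed entropy H = −Σ pᵢ log₂ pᵢ = 2.6344 bits.
ΔRT = b·(H₀ − H) = 180 × 0.3656 = 65.81 ms.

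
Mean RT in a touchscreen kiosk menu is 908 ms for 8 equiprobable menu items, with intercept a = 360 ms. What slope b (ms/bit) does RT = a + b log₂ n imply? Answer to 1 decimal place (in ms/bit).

b = (908 − 360) / log₂(8) = 548 / 3 = 182.667 ms/bit.

182.7 ms/bit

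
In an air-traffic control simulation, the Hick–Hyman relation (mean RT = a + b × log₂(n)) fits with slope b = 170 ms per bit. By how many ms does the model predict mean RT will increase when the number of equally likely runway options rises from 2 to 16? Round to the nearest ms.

510 ms

Only the slope matters, since a is common to both: ΔRT = b·log₂(n₂/n₁).
log₂(16) − log₂(2) = log₂(16/2) = log₂(8) = 3.
ΔRT = 170 × 3.0000 = 510.000 ms.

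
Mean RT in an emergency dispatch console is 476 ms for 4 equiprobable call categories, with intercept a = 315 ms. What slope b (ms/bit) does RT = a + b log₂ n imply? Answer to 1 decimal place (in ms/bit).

4 alternatives carry log₂ 4 = 2 bits; the choice cost is 476 − 315 = 161 ms, so b = 161/2 = 80.500 ms/bit.

80.5 ms/bit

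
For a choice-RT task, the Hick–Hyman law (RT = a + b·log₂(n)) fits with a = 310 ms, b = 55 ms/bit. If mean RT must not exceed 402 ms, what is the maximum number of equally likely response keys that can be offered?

Information budget: (402 − 310)/55 = 1.6727 bits, so n ≤ 2^1.6727 = 3.188 → at most 3.

3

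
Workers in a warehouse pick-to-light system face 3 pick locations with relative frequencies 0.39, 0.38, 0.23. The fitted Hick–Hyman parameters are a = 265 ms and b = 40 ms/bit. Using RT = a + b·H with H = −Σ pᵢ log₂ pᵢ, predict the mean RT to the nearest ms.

327 ms

Entropy contributions −pᵢ log₂ pᵢ: 0.5298, 0.5305, 0.4877; sum H = 1.5479 bits.
RT = a + bH = 265 + 40·1.5479 = 326.92 ms.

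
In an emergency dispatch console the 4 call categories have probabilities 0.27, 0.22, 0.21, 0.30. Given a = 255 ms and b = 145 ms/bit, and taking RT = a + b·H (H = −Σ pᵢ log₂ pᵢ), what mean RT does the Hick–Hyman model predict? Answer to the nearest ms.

543 ms

Entropy contributions −pᵢ log₂ pᵢ: 0.5100, 0.4806, 0.4728, 0.5211; sum H = 1.9845 bits.
RT = a + bH = 255 + 145·1.9845 = 542.75 ms.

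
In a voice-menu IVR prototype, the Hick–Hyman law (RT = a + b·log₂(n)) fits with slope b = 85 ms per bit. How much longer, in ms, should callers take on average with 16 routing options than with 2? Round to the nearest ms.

ΔRT = (a + b log₂ n₂) − (a + b log₂ n₁) = b·(log₂ n₂ − log₂ n₁).
log₂(16) − log₂(2) = log₂(16/2) = log₂(8) = 3.
ΔRT = 85 × 3.0000 = 255.000 ms.

255 ms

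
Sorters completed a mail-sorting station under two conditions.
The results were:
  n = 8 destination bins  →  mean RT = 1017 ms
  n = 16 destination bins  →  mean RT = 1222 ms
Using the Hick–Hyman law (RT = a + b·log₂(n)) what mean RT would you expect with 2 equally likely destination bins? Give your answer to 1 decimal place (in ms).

607.0 ms

With log₂ n on the abscissa the relation is linear; from the two conditions:
  b = (1222 − 1017) / (log₂ 16 − log₂ 8) = 205 / (4 − 3) = 205.000 ms/bit
  a = 1017 − 205.000 × 3 = 402.000 ms
Then RT(2) = 402.000 + 205.000 × log₂ 2 = 402.000 + 205.000 × 1 ≈ 607.000 ms.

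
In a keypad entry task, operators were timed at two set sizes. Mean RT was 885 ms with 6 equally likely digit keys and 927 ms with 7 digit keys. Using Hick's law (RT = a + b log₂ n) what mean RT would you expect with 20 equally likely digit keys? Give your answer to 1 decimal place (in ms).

Solve the two-equation system in a and b:
  b = (927 − 885) / (log₂ 7 − log₂ 6) = 42 / (2.8074 − 2.5850) = 188.855 ms/bit
  a = 885 − 188.855 × 2.5850 = 396.816 ms
Then RT(20) = 396.816 + 188.855 × log₂ 20 = 396.816 + 188.855 × 4.3219 ≈ 1213.035 ms.

1213.0 ms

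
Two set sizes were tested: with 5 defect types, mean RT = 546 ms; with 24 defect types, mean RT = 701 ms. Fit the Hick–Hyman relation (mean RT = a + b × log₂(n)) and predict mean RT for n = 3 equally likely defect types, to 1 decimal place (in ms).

Fit slope and intercept:
  b = (701 − 546) / (log₂ 24 − log₂ 5) = 155 / (4.5850 − 2.3219) = 68.492 ms/bit
  a = 546 − 68.492 × 2.3219 = 386.966 ms
Then RT(3) = 386.966 + 68.492 × log₂ 3 = 386.966 + 68.492 × 1.5850 ≈ 495.524 ms.

495.5 ms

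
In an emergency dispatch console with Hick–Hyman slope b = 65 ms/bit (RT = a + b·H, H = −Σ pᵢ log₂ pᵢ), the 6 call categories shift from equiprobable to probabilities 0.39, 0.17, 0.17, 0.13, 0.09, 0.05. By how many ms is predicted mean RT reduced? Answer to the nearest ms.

Equiprobable entropy H₀ = log₂ 6 = 2.5850 bits.
Skewed entropy H = −Σ pᵢ log₂ pᵢ = 2.3104 bits.
ΔRT = b·(H₀ − H) = 65 × 0.2746 = 17.85 ms.

18 ms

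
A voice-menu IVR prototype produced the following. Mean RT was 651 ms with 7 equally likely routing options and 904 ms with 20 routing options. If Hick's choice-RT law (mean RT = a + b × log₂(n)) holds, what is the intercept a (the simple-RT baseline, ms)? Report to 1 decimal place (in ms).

182.0 ms

Slope: b = (904 − 651) / (log₂ 20 − log₂ 7) = 253/1.5146 = 167.044 ms/bit.
Intercept: a = 651 − 167.044·log₂(7) = 182.049 ms.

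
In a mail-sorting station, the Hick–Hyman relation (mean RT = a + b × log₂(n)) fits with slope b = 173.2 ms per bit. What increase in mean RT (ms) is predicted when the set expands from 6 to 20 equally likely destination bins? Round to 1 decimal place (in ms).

ΔRT = (a + b log₂ n₂) − (a + b log₂ n₁) = b·(log₂ n₂ − log₂ n₁).
log₂(20) − log₂(6) = 4.3219 − 2.5850 = 1.7370.
ΔRT = 173.2 × 1.7370 = 300.842 ms.

300.8 ms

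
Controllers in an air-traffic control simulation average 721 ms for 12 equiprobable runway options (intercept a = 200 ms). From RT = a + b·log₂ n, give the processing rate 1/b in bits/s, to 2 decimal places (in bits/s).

b = (721 − 200)/log₂ 12 = 521/3.5850 = 145.329 ms per bit = 0.14533 s/bit; the reciprocal is 6.881 bits/s.

6.88 bits/s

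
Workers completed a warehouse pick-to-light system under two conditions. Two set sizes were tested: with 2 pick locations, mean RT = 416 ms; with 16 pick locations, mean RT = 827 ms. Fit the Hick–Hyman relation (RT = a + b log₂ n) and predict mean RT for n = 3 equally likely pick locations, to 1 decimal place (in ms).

496.1 ms

With log₂ n on the abscissa the relation is linear; from the two conditions:
  b = (827 − 416) / (log₂ 16 − log₂ 2) = 411 / (4 − 1) = 137.000 ms/bit
  a = 416 − 137.000 × 1 = 279.000 ms
Then RT(3) = 279.000 + 137.000 × log₂ 3 = 279.000 + 137.000 × 1.5850 ≈ 496.140 ms.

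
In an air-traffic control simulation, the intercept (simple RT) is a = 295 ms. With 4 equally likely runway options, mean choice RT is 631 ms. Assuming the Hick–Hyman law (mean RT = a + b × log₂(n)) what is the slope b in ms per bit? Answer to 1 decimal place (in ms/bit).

168.0 ms/bit

b = (631 − 295) / log₂(4) = 336 / 2 = 168.000 ms/bit.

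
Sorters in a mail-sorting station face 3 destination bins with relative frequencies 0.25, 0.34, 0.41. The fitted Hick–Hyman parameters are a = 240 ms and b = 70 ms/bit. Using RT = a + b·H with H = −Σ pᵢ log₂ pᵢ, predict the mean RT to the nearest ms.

Entropy contributions −pᵢ log₂ pᵢ: 0.5000, 0.5292, 0.5274; sum H = 1.5566 bits.
RT = a + bH = 240 + 70·1.5566 = 348.96 ms.

349 ms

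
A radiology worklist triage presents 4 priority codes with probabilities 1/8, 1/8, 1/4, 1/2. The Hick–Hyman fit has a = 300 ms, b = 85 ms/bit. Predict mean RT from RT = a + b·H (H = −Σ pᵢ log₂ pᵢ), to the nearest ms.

Each term −pᵢ log₂ pᵢ: 0.125·3 + 0.125·3 + 0.25·2 + 0.5·1; summed, H = 1.750 bits.
Mean RT = a + bH = 300 + 85·1.750 = 448.75 ms.

449 ms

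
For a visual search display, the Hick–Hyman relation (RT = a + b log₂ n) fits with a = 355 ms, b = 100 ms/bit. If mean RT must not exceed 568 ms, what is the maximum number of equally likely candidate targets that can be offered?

4

100·log₂ n ≤ 568 − 355 = 213, giving log₂ n ≤ 2.1300 and n ≤ 4.377. The largest whole number is 4.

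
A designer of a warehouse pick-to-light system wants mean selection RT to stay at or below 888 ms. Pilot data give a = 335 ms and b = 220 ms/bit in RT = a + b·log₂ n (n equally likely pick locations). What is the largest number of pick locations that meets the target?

220·log₂ n ≤ 888 − 335 = 553, giving log₂ n ≤ 2.5136 and n ≤ 5.711. The largest whole number is 5.

5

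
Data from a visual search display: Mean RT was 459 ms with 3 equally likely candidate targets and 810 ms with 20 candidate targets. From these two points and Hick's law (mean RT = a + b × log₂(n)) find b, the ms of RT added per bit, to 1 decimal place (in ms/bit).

128.2 ms/bit

The slope on a log₂ axis is (810 − 459) / (4.3219 − 1.5850) = 128.244 ms/bit.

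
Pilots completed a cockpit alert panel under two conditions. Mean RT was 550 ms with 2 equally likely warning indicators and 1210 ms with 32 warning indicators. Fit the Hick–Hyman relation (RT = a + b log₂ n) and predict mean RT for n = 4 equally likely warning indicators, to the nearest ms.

Fit slope and intercept:
  b = (1210 − 550) / (log₂ 32 − log₂ 2) = 660 / (5 − 1) = 165 ms/bit
  a = 550 − 165 × 1 = 385 ms
Then RT(4) = 385 + 165 × log₂ 4 = 385 + 165 × 2 ≈ 715.000 ms.

715 ms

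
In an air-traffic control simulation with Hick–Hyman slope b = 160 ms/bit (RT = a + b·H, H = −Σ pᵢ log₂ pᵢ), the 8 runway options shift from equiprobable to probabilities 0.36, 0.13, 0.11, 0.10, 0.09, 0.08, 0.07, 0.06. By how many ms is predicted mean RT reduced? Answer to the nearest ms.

Equiprobable entropy H₀ = log₂ 8 = 3.0000 bits.
Skewed entropy H = −Σ pᵢ log₂ pᵢ = 2.7120 bits.
ΔRT = b·(H₀ − H) = 160 × 0.2880 = 46.08 ms.

46 ms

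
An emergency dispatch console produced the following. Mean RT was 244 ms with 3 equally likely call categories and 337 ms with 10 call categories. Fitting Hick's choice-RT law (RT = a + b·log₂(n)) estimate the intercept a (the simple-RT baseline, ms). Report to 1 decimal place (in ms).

159.1 ms

b = (RT₂ − RT₁)/(log₂ n₂ − log₂ n₁) = (337 − 244)/(3.3219 − 1.5850) = 53.542 ms/bit.
a = RT₁ − b·log₂ n₁ = 244 − 53.542 × 1.5850 = 159.138 ms.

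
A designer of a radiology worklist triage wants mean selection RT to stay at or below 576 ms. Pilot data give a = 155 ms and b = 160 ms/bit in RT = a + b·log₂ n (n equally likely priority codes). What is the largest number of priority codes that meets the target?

6

Information budget: (576 − 155)/160 = 2.6313 bits, so n ≤ 2^2.6313 = 6.196 → at most 6.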